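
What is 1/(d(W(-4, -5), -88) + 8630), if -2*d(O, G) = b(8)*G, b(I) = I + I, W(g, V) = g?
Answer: 1/9334 ≈ 0.00010714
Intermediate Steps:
b(I) = 2*I
d(O, G) = -8*G (d(O, G) = -2*8*G/2 = -8*G)
1/(d(W(-4, -5), -88) + 8630) = 1/(-8*(-88) + 8630) = 1/(704 + 8630) = 1/9334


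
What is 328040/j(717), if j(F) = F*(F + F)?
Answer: 164020/514089 ≈ 0.31905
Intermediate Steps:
j(F) = 2*F**2 (j(F) = F*(2*F) = 2*F**2)
328040/j(717) = 328040/((2*717**2)) = 328040/((2*514089)) = 328040/1028178 = 328040*(1/1028178) = 164020/514089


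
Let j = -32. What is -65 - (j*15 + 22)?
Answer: 393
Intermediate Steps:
-65 - (j*15 + 22) = -65 - (-32*15 + 22) = -65 - (-480 + 22) = -65 - 1*(-458) = -65 + 458 = 393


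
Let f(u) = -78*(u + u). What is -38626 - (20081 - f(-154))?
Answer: -34683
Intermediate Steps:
f(u) = -156*u
-38626 - (20081 - f(-154)) = -38626 - (20081 - (-156)*(-154)) = -38626 - (20081 - 1*24024) = -38626 - (20081 - 24024) = -38626 - 1*(-3943) = -38626 + 3943 = -34683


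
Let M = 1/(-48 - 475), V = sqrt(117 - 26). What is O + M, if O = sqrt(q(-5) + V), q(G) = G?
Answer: -1/523 + sqrt(-5 + sqrt(91)) ≈ 2.1287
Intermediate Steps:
V = sqrt(91) ≈ 9.5394
O = sqrt(-5 + sqrt(91)) ≈ 2.1306
M = -1/523 (M = 1/(-523) = -1/523 ≈ -0.0019120)
O + M = sqrt(-5 + sqrt(91)) - 1/523 = -1/523 + sqrt(-5 + sqrt(91))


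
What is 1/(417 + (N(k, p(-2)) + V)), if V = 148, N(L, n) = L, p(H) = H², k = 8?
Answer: 1/573 ≈ 0.0017452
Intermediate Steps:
1/(417 + (N(k, p(-2)) + V)) = 1/(417 + (8 + 148)) = 1/(417 + 156) = 1/573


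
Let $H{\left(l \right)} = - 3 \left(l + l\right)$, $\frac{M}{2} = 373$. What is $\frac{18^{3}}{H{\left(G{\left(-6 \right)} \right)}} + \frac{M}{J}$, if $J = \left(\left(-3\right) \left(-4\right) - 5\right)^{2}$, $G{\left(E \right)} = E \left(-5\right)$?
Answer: $- \frac{4208}{245} \approx -17.176$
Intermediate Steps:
$G{\left(E \right)} = - 5 E$
$M = 746$ ($M = 2 \cdot 373 = 746$)
$H{\left(l \right)} = - 6 l$ ($H{\left(l \right)} = - 3 \cdot 2 l = - 6 l$)
$J = 49$ ($J = \left(12 - 5\right)^{2} = 7^{2} = 49$)
$\frac{18^{3}}{H{\left(G{\left(-6 \right)} \right)}} + \frac{M}{J} = \frac{18^{3}}{\left(-6\right) \left(\left(-5\right) \left(-6\right)\right)} + \frac{746}{49} = \frac{5832}{\left(-6\right) 30} + 746 \cdot \frac{1}{49} = \frac{5832}{-180} + \frac{746}{49} = 5832 \left(- \frac{1}{180}\right) + \frac{746}{49} = - \frac{162}{5} + \frac{746}{49} = - \frac{4208}{245}$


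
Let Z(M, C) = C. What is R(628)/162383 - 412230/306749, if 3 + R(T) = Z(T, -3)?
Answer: -66940984584/49810822867 ≈ -1.3439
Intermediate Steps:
R(T) = -6 (R(T) = -3 - 3 = -6)
R(628)/162383 - 412230/306749 = -6/162383 - 412230/306749 = -66940984584/49810822867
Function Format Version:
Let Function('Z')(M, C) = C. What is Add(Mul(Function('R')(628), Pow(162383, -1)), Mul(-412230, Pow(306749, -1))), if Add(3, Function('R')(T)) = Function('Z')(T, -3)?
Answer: Rational(-66940984584, 49810822867) ≈ -1.3439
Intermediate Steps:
Function('R')(T) = -6 (Function('R')(T) = Add(-3, -3) = -6)
Add(Mul(Function('R')(628), Pow(162383, -1)), Mul(-412230, Pow(306749, -1))) = Add(Mul(-6, Pow(162383, -1)), Mul(-412230, Pow(306749, -1))) = Add(Mul(-6, Rational(1, 162383)), Mul(-412230, Rational(1, 306749))) = Add(Rational(-6, 162383), Rational(-412230, 306749)) = Rational(-66940984584, 49810822867)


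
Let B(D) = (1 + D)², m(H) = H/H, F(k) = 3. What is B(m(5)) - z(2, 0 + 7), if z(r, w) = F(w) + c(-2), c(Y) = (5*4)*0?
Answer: 1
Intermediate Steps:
c(Y) = 0 (c(Y) = 20*0 = 0)
m(H) = 1
z(r, w) = 3 (z(r, w) = 3 + 0 = 3)
B(m(5)) - z(2, 0 + 7) = (1 + 1)² - 1*3 = 2² - 3 = 4 - 3 = 1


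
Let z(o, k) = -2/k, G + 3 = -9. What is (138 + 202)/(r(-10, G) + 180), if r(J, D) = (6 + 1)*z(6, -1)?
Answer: 170/97 ≈ 1.7526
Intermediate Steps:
G = -12 (G = -3 - 9 = -12)
r(J, D) = 14 (r(J, D) = (6 + 1)*(-2/(-1)) = 7*(-2*(-1)) = 7*2 = 14)
(138 + 202)/(r(-10, G) + 180) = (138 + 202)/(14 + 180) = 340/194 = 340*(1/194) = 170/97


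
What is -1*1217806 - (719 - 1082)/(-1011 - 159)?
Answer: -474944461/390 ≈ -1.2178e+6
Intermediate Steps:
-1*1217806 - (719 - 1082)/(-1011 - 159) = -1217806 - (-363)/(-1170) = -1217806 - (-1)*(-363)/1170 = -1217806 - 1*121/390 = -1217806 - 121/390 = -474944461/390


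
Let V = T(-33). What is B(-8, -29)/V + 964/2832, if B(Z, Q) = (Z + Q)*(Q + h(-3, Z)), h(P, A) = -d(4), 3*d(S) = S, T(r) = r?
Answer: -786659/23364 ≈ -33.670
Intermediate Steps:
d(S) = S/3
h(P, A) = -4/3
V = -33
B(Z, Q) = (-4/3 + Q)*(Q + Z) (B(Z, Q) = (Z + Q)*(Q - 4/3) = (Q + Z)*(-4/3 + Q) = (-4/3 + Q)*(Q + Z))
B(-8, -29)/V + 964/2832 = ((-29)**2 - 4/3*(-29) - 4/3*(-8) - 29*(-8))/(-33) + 964/2832 = (841 + 116/3 + 32/3 + 232)*(-1/33) + 964*(1/2832) = (3367/3)*(-1/33) + 241/708 = -3367/99 + 241/708 = -786659/23364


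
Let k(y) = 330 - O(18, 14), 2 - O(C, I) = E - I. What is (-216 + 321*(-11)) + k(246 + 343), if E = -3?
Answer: -3436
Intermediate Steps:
O(C, I) = 5 + I (O(C, I) = 2 - (-3 - I) = 2 + (3 + I) = 5 + I)
k(y) = 311 (k(y) = 330 - (5 + 14) = 330 - 1*19 = 330 - 19 = 311)
(-216 + 321*(-11)) + k(246 + 343) = (-216 + 321*(-11)) + 311 = (-216 - 3531) + 311 = -3747 + 311 = -3436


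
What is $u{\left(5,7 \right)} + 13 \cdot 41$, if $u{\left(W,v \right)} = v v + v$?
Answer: $589$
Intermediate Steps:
$u{\left(W,v \right)} = v + v^{2}$ ($u{\left(W,v \right)} = v^{2} + v = v + v^{2}$)
$u{\left(5,7 \right)} + 13 \cdot 41 = 7 \left(1 + 7\right) + 13 \cdot 41 = 7 \cdot 8 + 533 = 56 + 533 = 589$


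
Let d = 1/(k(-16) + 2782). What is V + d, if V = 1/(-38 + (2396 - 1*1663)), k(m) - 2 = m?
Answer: 3463/1923760 ≈ 0.0018001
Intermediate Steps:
k(m) = 2 + m
V = 1/695 (V = 1/(-38 + (2396 - 1663)) = 1/(-38 + 733) = 1/695 ≈ 0.0014388)
d = 1/2768 (d = 1/((2 - 16) + 2782) = 1/(-14 + 2782) = 1/2768 ≈ 0.00036127)
V + d = 1/695 + 1/2768 = 3463/1923760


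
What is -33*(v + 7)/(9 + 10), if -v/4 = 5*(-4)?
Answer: -2871/19 ≈ -151.11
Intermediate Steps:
v = 80 (v = -20*(-4) = -4*(-20) = 80)
-33*(v + 7)/(9 + 10) = -33*(80 + 7)/(9 + 10) = -2871/19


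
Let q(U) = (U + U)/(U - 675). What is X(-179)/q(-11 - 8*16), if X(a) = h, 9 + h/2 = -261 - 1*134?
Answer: -328856/139 ≈ -2365.9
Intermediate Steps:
h = -808 (h = -18 + 2*(-261 - 1*134) = -18 + 2*(-261 - 134) = -18 + 2*(-395) = -18 - 790 = -808)
X(a) = -808
q(U) = 2*U/(-675 + U) (q(U) = (2*U)/(-675 + U) = 2*U/(-675 + U))
X(-179)/q(-11 - 8*16) = -808*(-675 + (-11 - 8*16))/(2*(-11 - 8*16)) = -808*(-675 + (-11 - 128))/(2*(-11 - 128)) = -808/(2*(-139)/(-675 - 139)) = -808/(2*(-139)/(-814)) = -808/(2*(-139)*(-1/814)) = -808/139/407 = -808*407/139 = -328856/139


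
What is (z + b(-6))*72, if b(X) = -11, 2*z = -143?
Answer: -5940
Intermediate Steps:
z = -143/2 (z = (½)*(-143) = -143/2 ≈ -71.500)
(z + b(-6))*72 = (-143/2 - 11)*72 = -165/2*72 = -5940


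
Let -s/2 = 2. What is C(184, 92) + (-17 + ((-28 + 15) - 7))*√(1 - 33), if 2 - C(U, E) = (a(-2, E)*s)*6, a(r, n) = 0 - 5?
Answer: -118 - 148*I*√2 ≈ -118.0 - 209.3*I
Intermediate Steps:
s = -4 (s = -2*2 = -4)
a(r, n) = -5
C(U, E) = -118 (C(U, E) = 2 - (-5*(-4))*6 = 2 - 20*6 = 2 - 1*120 = 2 - 120 = -118)
C(184, 92) + (-17 + ((-28 + 15) - 7))*√(1 - 33) = -118 + (-17 + ((-28 + 15) - 7))*√(1 - 33) = -118 + (-17 + (-13 - 7))*√(-32) = -118 + (-17 - 20)*(4*I*√2) = -118 - 148*I*√2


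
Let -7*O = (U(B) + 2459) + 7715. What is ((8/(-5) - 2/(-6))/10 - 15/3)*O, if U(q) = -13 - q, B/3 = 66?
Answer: 2553849/350 ≈ 7296.7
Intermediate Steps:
B = 198 (B = 3*66 = 198)
O = -9963/7 (O = -(((-13 - 1*198) + 2459) + 7715)/7 = -(((-13 - 198) + 2459) + 7715)/7 = -((-211 + 2459) + 7715)/7 = -(2248 + 7715)/7 = -⅐*9963 = -9963/7 ≈ -1423.3)
((8/(-5) - 2/(-6))/10 - 15/3)*O = ((8/(-5) - 2/(-6))/10 - 15/3)*(-9963/7) = ((8*(-⅕) - 2*(-⅙))*(⅒) - 15*⅓)*(-9963/7) = ((-8/5 + ⅓)*(⅒) - 5)*(-9963/7) = (-19/15*⅒ - 5)*(-9963/7) = (-19/150 - 5)*(-9963/7) = -769/150*(-9963/7) = 2553849/350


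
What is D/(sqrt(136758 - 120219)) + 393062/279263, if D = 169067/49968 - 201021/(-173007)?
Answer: 393062/279263 + 4366043533*sqrt(16539)/15886286115696 ≈ 1.4428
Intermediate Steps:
D = 4366043533/960534864 (D = 169067*(1/49968) - 201021*(-1/173007) = 169067/49968 + 67007/57669 = 4366043533/960534864 ≈ 4.5454)
D/(sqrt(136758 - 120219)) + 393062/279263 = 4366043533/(960534864*(sqrt(136758 - 120219))) + 393062/279263 = 4366043533/(960534864*(sqrt(16539))) + 393062*(1/279263) = 4366043533*(sqrt(16539)/16539)/960534864 + 393062/279263 = 4366043533*sqrt(16539)/15886286115696 + 393062/279263 = 393062/279263 + 4366043533*sqrt(16539)/15886286115696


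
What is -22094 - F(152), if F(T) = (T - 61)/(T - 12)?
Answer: -441893/20 ≈ -22095.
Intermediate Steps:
F(T) = (-61 + T)/(-12 + T)
-22094 - F(152) = -22094 - (-61 + 152)/(-12 + 152) = -22094 - 91/140 = -22094 - 1*13/20 = -22094 - 13/20 = -441893/20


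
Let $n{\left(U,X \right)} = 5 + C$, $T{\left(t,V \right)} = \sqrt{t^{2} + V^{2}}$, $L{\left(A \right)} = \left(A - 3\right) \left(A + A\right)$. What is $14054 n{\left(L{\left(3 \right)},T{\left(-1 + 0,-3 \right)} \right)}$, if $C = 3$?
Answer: $112432$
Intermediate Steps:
$L{\left(A \right)} = 2 A \left(-3 + A\right)$ ($L{\left(A \right)} = \left(-3 + A\right) 2 A = 2 A \left(-3 + A\right)$)
$T{\left(t,V \right)} = \sqrt{V^{2} + t^{2}}$
$n{\left(U,X \right)} = 8$ ($n{\left(U,X \right)} = 5 + 3 = 8$)
$14054 n{\left(L{\left(3 \right)},T{\left(-1 + 0,-3 \right)} \right)} = 14054 \cdot 8 = 112432$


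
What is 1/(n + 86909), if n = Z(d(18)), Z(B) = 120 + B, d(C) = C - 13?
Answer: 1/87034 ≈ 1.1490e-5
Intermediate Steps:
d(C) = -13 + C
n = 125 (n = 120 + (-13 + 18) = 120 + 5 = 125)
1/(n + 86909) = 1/(125 + 86909) = 1/87034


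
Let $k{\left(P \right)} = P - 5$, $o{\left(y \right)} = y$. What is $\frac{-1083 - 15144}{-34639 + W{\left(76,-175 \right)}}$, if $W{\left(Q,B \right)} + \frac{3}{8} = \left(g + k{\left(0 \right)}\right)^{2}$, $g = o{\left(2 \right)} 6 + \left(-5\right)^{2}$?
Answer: $\frac{43272}{89641} \approx 0.48273$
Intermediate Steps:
$k{\left(P \right)} = -5 + P$ ($k{\left(P \right)} = P - 5 = -5 + P$)
$g = 37$ ($g = 2 \cdot 6 + \left(-5\right)^{2} = 12 + 25 = 37$)
$W{\left(Q,B \right)} = \frac{8189}{8}$ ($W{\left(Q,B \right)} = - \frac{3}{8} + \left(37 + \left(-5 + 0\right)\right)^{2} = - \frac{3}{8} + \left(37 - 5\right)^{2} = - \frac{3}{8} + 32^{2} = - \frac{3}{8} + 1024 = \frac{8189}{8}$)
$\frac{-1083 - 15144}{-34639 + W{\left(76,-175 \right)}} = \frac{-1083 - 15144}{-34639 + \frac{8189}{8}} = - \frac{16227}{- \frac{268923}{8}} = \left(-16227\right) \left(- \frac{8}{268923}\right) = \frac{43272}{89641}$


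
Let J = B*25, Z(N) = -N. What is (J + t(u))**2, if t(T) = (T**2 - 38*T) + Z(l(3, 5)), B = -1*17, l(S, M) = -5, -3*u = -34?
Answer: 42250000/81 ≈ 5.2161e+5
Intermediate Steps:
u = 34/3 (u = -1/3*(-34) = 34/3 ≈ 11.333)
B = -17
t(T) = 5 + T**2 - 38*T (t(T) = (T**2 - 38*T) - 1*(-5) = (T**2 - 38*T) + 5 = 5 + T**2 - 38*T)
J = -425 (J = -17*25 = -425)
(J + t(u))**2 = (-425 + (5 + (34/3)**2 - 38*34/3))**2 = (-425 + (5 + 1156/9 - 1292/3))**2 = (-425 - 2675/9)**2 = (-6500/9)**2 = 42250000/81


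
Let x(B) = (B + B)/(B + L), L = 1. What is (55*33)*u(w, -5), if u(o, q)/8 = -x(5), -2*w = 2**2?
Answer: -24200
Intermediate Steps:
x(B) = 2*B/(1 + B) (x(B) = (B + B)/(B + 1) = (2*B)/(1 + B) = 2*B/(1 + B))
w = -2 (w = -1/2*2**2 = -1/2*4 = -2)
u(o, q) = -40/3 (u(o, q) = 8*(-2*5/(1 + 5)) = 8*(-2*5/6) = 8*(-1*5/3) = 8*(-5/3) = -40/3)
(55*33)*u(w, -5) = (55*33)*(-40/3) = 1815*(-40/3) = -24200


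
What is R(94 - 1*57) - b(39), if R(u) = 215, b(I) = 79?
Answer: 136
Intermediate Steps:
R(94 - 1*57) - b(39) = 215 - 1*79 = 215 - 79 = 136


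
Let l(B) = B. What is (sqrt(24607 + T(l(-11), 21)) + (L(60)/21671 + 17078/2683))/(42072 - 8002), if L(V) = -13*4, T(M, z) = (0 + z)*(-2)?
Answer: 14229147/76190076635 + 17*sqrt(85)/34070 ≈ 0.0047871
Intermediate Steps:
T(M, z) = -2*z (T(M, z) = z*(-2) = -2*z)
L(V) = -52
(sqrt(24607 + T(l(-11), 21)) + (L(60)/21671 + 17078/2683))/(42072 - 8002) = (sqrt(24607 - 2*21) + (-52/21671 + 17078/2683))/(42072 - 8002) = (sqrt(24607 - 42) + (-52*1/21671 + 17078*(1/2683)))/34070 = (sqrt(24565) + (-4/1667 + 17078/2683))*(1/34070) = (17*sqrt(85) + 28458294/4472561)*(1/34070) = (28458294/4472561 + 17*sqrt(85))*(1/34070) = 14229147/76190076635 + 17*sqrt(85)/34070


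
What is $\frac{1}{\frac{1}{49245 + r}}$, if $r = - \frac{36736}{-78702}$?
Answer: $\frac{1937858363}{39351} \approx 49245.0$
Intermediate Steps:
$r = \frac{18368}{39351}$ ($r = \left(-36736\right) \left(- \frac{1}{78702}\right) = \frac{18368}{39351} \approx 0.46677$)
$\frac{1}{\frac{1}{49245 + r}} = \frac{1}{\frac{1}{49245 + \frac{18368}{39351}}} = \frac{1}{\frac{1}{\frac{1937858363}{39351}}} = \frac{1}{\frac{39351}{1937858363}} = \frac{1937858363}{39351}$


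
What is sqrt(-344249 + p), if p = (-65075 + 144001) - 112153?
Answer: 2*I*sqrt(94369) ≈ 614.39*I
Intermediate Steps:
p = -33227 (p = 78926 - 112153 = -33227)
sqrt(-344249 + p) = sqrt(-344249 - 33227) = sqrt(-377476) = 2*I*sqrt(94369)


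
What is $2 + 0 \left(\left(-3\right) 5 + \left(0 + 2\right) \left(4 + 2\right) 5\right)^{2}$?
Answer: $2$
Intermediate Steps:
$2 + 0 \left(\left(-3\right) 5 + \left(0 + 2\right) \left(4 + 2\right) 5\right)^{2} = 2 + 0 \left(-15 + 2 \cdot 6 \cdot 5\right)^{2} = 2 + 0 \left(-15 + 12 \cdot 5\right)^{2} = 2 + 0 \left(-15 + 60\right)^{2} = 2 + 0 \cdot 45^{2} = 2 + 0 \cdot 2025 = 2 + 0 = 2$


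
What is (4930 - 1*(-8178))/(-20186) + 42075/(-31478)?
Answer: -630969787/317707454 ≈ -1.9860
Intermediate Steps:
(4930 - 1*(-8178))/(-20186) + 42075/(-31478) = (4930 + 8178)*(-1/20186) + 42075*(-1/31478) = 13108*(-1/20186) - 42075/31478 = -6554/10093 - 42075/31478 = -630969787/317707454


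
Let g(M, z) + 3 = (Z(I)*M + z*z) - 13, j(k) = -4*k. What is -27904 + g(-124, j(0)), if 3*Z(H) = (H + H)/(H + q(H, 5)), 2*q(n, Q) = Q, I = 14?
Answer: -2771024/99 ≈ -27990.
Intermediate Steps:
q(n, Q) = Q/2
Z(H) = 2*H/(3*(5/2 + H)) (Z(H) = ((H + H)/(H + (½)*5))/3 = ((2*H)/(H + 5/2))/3 = ((2*H)/(5/2 + H))/3 = (2*H/(5/2 + H))/3 = 2*H/(3*(5/2 + H)))
g(M, z) = -16 + z² + 56*M/99 (g(M, z) = -3 + ((((4/3)*14/(5 + 2*14))*M + z*z) - 13) = -3 + ((((4/3)*14/(5 + 28))*M + z²) - 13) = -3 + ((((4/3)*14/33)*M + z²) - 13) = -3 + ((((4/3)*14*(1/33))*M + z²) - 13) = -3 + ((56*M/99 + z²) - 13) = -3 + ((z² + 56*M/99) - 13) = -3 + (-13 + z² + 56*M/99) = -16 + z² + 56*M/99)
-27904 + g(-124, j(0)) = -27904 + (-16 + (-4*0)² + (56/99)*(-124)) = -27904 + (-16 + 0² - 6944/99) = -27904 + (-16 + 0 - 6944/99) = -27904 - 8528/99 = -2771024/99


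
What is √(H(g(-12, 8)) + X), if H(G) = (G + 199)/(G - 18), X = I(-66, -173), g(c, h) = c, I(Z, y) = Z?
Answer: I*√65010/30 ≈ 8.499*I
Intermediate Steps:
X = -66
H(G) = (199 + G)/(-18 + G)
√(H(g(-12, 8)) + X) = √((199 - 12)/(-18 - 12) - 66) = √(187/(-30) - 66) = √(-1/30*187 - 66) = √(-187/30 - 66) = √(-2167/30) = I*√65010/30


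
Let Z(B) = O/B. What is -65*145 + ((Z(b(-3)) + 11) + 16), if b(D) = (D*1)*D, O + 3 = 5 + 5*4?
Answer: -84560/9 ≈ -9395.6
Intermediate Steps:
O = 22 (O = -3 + (5 + 5*4) = -3 + (5 + 20) = -3 + 25 = 22)
b(D) = D² (b(D) = D*D = D²)
Z(B) = 22/B
-65*145 + ((Z(b(-3)) + 11) + 16) = -65*145 + ((22/((-3)²) + 11) + 16) = -9425 + ((22/9 + 11) + 16) = -9425 + (121/9 + 16) = -9425 + 265/9 = -84560/9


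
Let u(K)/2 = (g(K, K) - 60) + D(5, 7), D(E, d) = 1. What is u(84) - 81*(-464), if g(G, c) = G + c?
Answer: 37802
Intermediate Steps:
u(K) = -118 + 4*K (u(K) = 2*(((K + K) - 60) + 1) = 2*((2*K - 60) + 1) = 2*((-60 + 2*K) + 1) = 2*(-59 + 2*K) = -118 + 4*K)
u(84) - 81*(-464) = (-118 + 4*84) - 81*(-464) = (-118 + 336) + 37584 = 218 + 37584 = 37802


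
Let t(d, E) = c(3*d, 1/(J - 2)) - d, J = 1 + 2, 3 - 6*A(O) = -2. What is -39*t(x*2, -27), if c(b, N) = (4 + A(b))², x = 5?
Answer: -6253/12 ≈ -521.08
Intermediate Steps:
A(O) = ⅚ (A(O) = ½ - ⅙*(-2) = ½ + ⅓ = ⅚)
J = 3
c(b, N) = 841/36 (c(b, N) = (4 + ⅚)² = (29/6)² = 841/36)
t(d, E) = 841/36 - d
-39*t(x*2, -27) = -39*(841/36 - 5*2) = -39*(841/36 - 1*10) = -39*(841/36 - 10) = -39*481/36 = -6253/12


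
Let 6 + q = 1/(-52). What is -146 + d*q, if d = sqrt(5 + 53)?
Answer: -146 - 313*sqrt(58)/52 ≈ -191.84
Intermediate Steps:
q = -313/52 (q = -6 + 1/(-52) = -6 - 1/52 = -313/52 ≈ -6.0192)
d = sqrt(58) ≈ 7.6158
-146 + d*q = -146 + sqrt(58)*(-313/52) = -146 - 313*sqrt(58)/52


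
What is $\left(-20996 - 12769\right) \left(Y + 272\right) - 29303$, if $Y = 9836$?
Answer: $-341325923$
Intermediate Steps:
$\left(-20996 - 12769\right) \left(Y + 272\right) - 29303 = \left(-20996 - 12769\right) \left(9836 + 272\right) - 29303 = \left(-33765\right) 10108 - 29303 = -341296620 - 29303 = -341325923$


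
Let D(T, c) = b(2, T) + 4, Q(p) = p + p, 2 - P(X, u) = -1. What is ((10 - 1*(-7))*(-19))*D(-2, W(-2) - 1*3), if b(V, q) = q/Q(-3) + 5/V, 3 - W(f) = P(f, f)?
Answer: -13243/6 ≈ -2207.2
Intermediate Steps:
P(X, u) = 3 (P(X, u) = 2 - 1*(-1) = 2 + 1 = 3)
W(f) = 0 (W(f) = 3 - 1*3 = 3 - 3 = 0)
Q(p) = 2*p
b(V, q) = 5/V - q/6 (b(V, q) = q/((2*(-3))) + 5/V = q/(-6) + 5/V = q*(-⅙) + 5/V = -q/6 + 5/V = 5/V - q/6)
D(T, c) = 13/2 - T/6 (D(T, c) = (5/2 - T/6) + 4 = 13/2 - T/6)
((10 - 1*(-7))*(-19))*D(-2, W(-2) - 1*3) = ((10 - 1*(-7))*(-19))*(13/2 - ⅙*(-2)) = ((10 + 7)*(-19))*(13/2 + ⅓) = (17*(-19))*(41/6) = -323*41/6 = -13243/6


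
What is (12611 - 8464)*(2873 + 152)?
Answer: 12544675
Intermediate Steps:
(12611 - 8464)*(2873 + 152) = 4147*3025 = 12544675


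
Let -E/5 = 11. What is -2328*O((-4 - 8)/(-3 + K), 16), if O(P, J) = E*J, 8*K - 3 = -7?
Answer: 2048640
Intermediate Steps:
E = -55 (E = -5*11 = -55)
K = -½ (K = 3/8 + (⅛)*(-7) = 3/8 - 7/8 = -½ ≈ -0.50000)
O(P, J) = -55*J
-2328*O((-4 - 8)/(-3 + K), 16) = -(-128040)*16 = -2328*(-880) = 2048640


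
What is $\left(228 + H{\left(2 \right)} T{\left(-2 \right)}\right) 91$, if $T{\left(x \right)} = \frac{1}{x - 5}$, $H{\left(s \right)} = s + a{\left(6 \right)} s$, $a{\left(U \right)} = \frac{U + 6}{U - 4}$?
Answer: $20566$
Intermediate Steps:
$a{\left(U \right)} = \frac{6 + U}{-4 + U}$
$H{\left(s \right)} = 7 s$ ($H{\left(s \right)} = s + \frac{6 + 6}{-4 + 6} s = s + \frac{1}{2} \cdot 12 s = s + 6 s = 7 s$)
$T{\left(x \right)} = \frac{1}{-5 + x}$
$\left(228 + H{\left(2 \right)} T{\left(-2 \right)}\right) 91 = \left(228 + \frac{7 \cdot 2}{-5 - 2}\right) 91 = \left(228 + \frac{14}{-7}\right) 91 = \left(228 + 14 \left(- \frac{1}{7}\right)\right) 91 = \left(228 - 2\right) 91 = 226 \cdot 91 = 20566$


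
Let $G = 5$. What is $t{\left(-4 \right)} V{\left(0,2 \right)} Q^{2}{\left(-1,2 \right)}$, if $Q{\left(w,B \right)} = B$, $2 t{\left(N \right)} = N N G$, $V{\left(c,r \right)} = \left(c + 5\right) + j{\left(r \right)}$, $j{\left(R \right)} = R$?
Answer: $1120$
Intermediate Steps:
$V{\left(c,r \right)} = 5 + c + r$ ($V{\left(c,r \right)} = \left(c + 5\right) + r = \left(5 + c\right) + r = 5 + c + r$)
$t{\left(N \right)} = \frac{5 N^{2}}{2}$ ($t{\left(N \right)} = \frac{N N 5}{2} = \frac{N^{2} \cdot 5}{2} = \frac{5 N^{2}}{2}$)
$t{\left(-4 \right)} V{\left(0,2 \right)} Q^{2}{\left(-1,2 \right)} = \frac{5 \left(-4\right)^{2}}{2} \left(5 + 0 + 2\right) 2^{2} = \frac{5}{2} \cdot 16 \cdot 7 \cdot 4 = 40 \cdot 7 \cdot 4 = 280 \cdot 4 = 1120$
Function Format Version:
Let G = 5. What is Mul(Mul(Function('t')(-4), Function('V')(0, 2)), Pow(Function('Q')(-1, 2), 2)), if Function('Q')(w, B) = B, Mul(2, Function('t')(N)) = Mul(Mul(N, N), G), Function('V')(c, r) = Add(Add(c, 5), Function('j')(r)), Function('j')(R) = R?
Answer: 1120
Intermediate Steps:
Function('V')(c, r) = Add(5, c, r) (Function('V')(c, r) = Add(Add(c, 5), r) = Add(Add(5, c), r) = Add(5, c, r))
Function('t')(N) = Mul(Rational(5, 2), Pow(N, 2)) (Function('t')(N) = Mul(Rational(1, 2), Mul(Mul(N, N), 5)) = Mul(Rational(1, 2), Mul(Pow(N, 2), 5)) = Mul(Rational(1, 2), Mul(5, Pow(N, 2))) = Mul(Rational(5, 2), Pow(N, 2)))
Mul(Mul(Function('t')(-4), Function('V')(0, 2)), Pow(Function('Q')(-1, 2), 2)) = Mul(Mul(Mul(Rational(5, 2), Pow(-4, 2)), Add(5, 0, 2)), Pow(2, 2)) = Mul(Mul(Mul(Rational(5, 2), 16), 7), 4) = Mul(Mul(40, 7), 4) = Mul(280, 4) = 1120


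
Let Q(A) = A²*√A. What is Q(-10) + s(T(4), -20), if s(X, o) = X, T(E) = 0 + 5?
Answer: 5 + 100*I*√10 ≈ 5.0 + 316.23*I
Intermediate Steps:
T(E) = 5
Q(A) = A^(5/2)
Q(-10) + s(T(4), -20) = (-10)^(5/2) + 5 = 100*I*√10 + 5 = 5 + 100*I*√10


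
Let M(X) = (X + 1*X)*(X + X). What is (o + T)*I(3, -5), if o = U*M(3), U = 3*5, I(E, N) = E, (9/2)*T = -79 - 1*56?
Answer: 1530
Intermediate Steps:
T = -30 (T = 2*(-79 - 1*56)/9 = 2*(-79 - 56)/9 = (2/9)*(-135) = -30)
M(X) = 4*X**2 (M(X) = (X + X)*(2*X) = (2*X)*(2*X) = 4*X**2)
U = 15
o = 540 (o = 15*(4*3**2) = 15*(4*9) = 15*36 = 540)
(o + T)*I(3, -5) = (540 - 30)*3 = 510*3 = 1530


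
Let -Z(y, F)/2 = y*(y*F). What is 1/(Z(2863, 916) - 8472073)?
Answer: -1/15024952881 ≈ -6.6556e-11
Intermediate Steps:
Z(y, F) = -2*F*y² (Z(y, F) = -2*y*y*F = -2*y*F*y = -2*F*y²)
1/(Z(2863, 916) - 8472073) = 1/(-2*916*2863² - 8472073) = 1/(-2*916*8196769 - 8472073) = 1/(-15016480808 - 8472073) = 1/(-15024952881) = -1/15024952881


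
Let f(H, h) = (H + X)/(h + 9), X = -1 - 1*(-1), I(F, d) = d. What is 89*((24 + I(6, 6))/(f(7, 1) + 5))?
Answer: 8900/19 ≈ 468.42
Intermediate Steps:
X = 0 (X = -1 + 1 = 0)
f(H, h) = H/(9 + h) (f(H, h) = (H + 0)/(h + 9) = H/(9 + h))
89*((24 + I(6, 6))/(f(7, 1) + 5)) = 89*((24 + 6)/(7/(9 + 1) + 5)) = 89*(30/(7/10 + 5)) = 89*(30/(57/10)) = 89*(30*(10/57)) = 89*(100/19) = 8900/19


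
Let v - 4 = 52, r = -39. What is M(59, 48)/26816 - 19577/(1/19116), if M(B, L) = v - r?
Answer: -10035457120417/26816 ≈ -3.7423e+8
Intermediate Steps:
v = 56 (v = 4 + 52 = 56)
M(B, L) = 95 (M(B, L) = 56 - 1*(-39) = 56 + 39 = 95)
M(59, 48)/26816 - 19577/(1/19116) = 95/26816 - 19577/(1/19116) = 95*(1/26816) - 19577/1/19116 = 95/26816 - 19577*19116 = 95/26816 - 374233932 = -10035457120417/26816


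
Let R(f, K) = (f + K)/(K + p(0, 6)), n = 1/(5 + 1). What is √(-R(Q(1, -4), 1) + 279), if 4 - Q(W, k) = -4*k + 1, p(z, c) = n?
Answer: 45*√7/7 ≈ 17.008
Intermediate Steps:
n = ⅙ (n = 1/6 = ⅙ ≈ 0.16667)
p(z, c) = ⅙
Q(W, k) = 3 + 4*k (Q(W, k) = 4 - (-4*k + 1) = 4 - (1 - 4*k) = 4 + (-1 + 4*k) = 3 + 4*k)
R(f, K) = (K + f)/(⅙ + K) (R(f, K) = (f + K)/(K + ⅙) = (K + f)/(⅙ + K))
√(-R(Q(1, -4), 1) + 279) = √(-6*(1 + (3 + 4*(-4)))/(1 + 6*1) + 279) = √(-6*(1 + (3 - 16))/(1 + 6) + 279) = √(-6*(1 - 13)/7 + 279) = √(-6*(-12)/7 + 279) = √(-1*(-72/7) + 279) = √(72/7 + 279) = √(2025/7) = 45*√7/7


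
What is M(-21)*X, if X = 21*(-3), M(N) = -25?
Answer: 1575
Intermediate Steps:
X = -63
M(-21)*X = -25*(-63) = 1575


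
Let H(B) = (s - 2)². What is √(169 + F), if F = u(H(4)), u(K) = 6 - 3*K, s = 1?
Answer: 2*√43 ≈ 13.115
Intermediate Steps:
H(B) = 1 (H(B) = (1 - 2)² = (-1)² = 1)
F = 3 (F = 6 - 3*1 = 6 - 3 = 3)
√(169 + F) = √(169 + 3) = √172 = 2*√43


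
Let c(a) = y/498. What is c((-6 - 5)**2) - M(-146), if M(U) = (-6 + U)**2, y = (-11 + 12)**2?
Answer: -11505791/498 ≈ -23104.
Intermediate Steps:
y = 1 (y = 1**2 = 1)
c(a) = 1/498
c((-6 - 5)**2) - M(-146) = 1/498 - (-6 - 146)**2 = 1/498 - 1*(-152)**2 = 1/498 - 1*23104 = 1/498 - 23104 = -11505791/498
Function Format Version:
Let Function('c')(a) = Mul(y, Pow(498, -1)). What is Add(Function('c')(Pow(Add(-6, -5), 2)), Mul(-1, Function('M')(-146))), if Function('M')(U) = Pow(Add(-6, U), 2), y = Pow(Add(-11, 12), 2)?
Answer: Rational(-11505791, 498) ≈ -23104.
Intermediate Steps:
y = 1 (y = Pow(1, 2) = 1)
Function('c')(a) = Rational(1, 498) (Function('c')(a) = Mul(1, Pow(498, -1)) = Mul(1, Rational(1, 498)) = Rational(1, 498))
Add(Function('c')(Pow(Add(-6, -5), 2)), Mul(-1, Function('M')(-146))) = Add(Rational(1, 498), Mul(-1, Pow(Add(-6, -146), 2))) = Add(Rational(1, 498), Mul(-1, Pow(-152, 2))) = Add(Rational(1, 498), Mul(-1, 23104)) = Add(Rational(1, 498), -23104) = Rational(-11505791, 498)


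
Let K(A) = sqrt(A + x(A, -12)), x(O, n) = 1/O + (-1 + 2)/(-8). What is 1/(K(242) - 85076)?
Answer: -82353568/7006311917029 - 22*sqrt(468278)/7006311917029 ≈ -1.1756e-5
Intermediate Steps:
x(O, n) = -1/8 + 1/O (x(O, n) = 1/O + 1*(-1/8) = 1/O - 1/8 = -1/8 + 1/O)
K(A) = sqrt(A + (8 - A)/(8*A))
1/(K(242) - 85076) = 1/(sqrt(-2 + 16*242 + 16/242)/4 - 85076) = 1/(sqrt(-2 + 3872 + 16*(1/242))/4 - 85076) = 1/(sqrt(-2 + 3872 + 8/121)/4 - 85076) = 1/(sqrt(468278/121)/4 - 85076) = 1/((sqrt(468278)/11)/4 - 85076) = 1/(sqrt(468278)/44 - 85076) = 1/(-85076 + sqrt(468278)/44)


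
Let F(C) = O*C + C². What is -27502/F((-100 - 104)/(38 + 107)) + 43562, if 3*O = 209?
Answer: 44267654619/1009562 ≈ 43848.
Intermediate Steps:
O = 209/3 (O = (⅓)*209 = 209/3 ≈ 69.667)
F(C) = C² + 209*C/3 (F(C) = 209*C/3 + C² = C² + 209*C/3)
-27502/F((-100 - 104)/(38 + 107)) + 43562 = -27502*3*(38 + 107)/((-100 - 104)*(209 + 3*((-100 - 104)/(38 + 107)))) + 43562 = -27502*(-145/(68*(209 + 3*(-204/145)))) + 43562 = -27502*(-145/(68*(209 - 612/145))) + 43562 = -27502/((⅓)*(-204/145)*(29693/145)) + 43562 = -27502/(-2019124/21025) + 43562 = -27502*(-21025/2019124) + 43562 = 289114775/1009562 + 43562 = 44267654619/1009562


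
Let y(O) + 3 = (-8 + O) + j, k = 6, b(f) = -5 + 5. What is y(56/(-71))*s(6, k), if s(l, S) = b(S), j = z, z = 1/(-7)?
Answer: 0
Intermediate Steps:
b(f) = 0
z = -⅐ ≈ -0.14286
j = -⅐ ≈ -0.14286
s(l, S) = 0
y(O) = -78/7 + O (y(O) = -3 + ((-8 + O) - ⅐) = -3 + (-57/7 + O) = -78/7 + O)
y(56/(-71))*s(6, k) = (-78/7 + 56/(-71))*0 = (-78/7 + 56*(-1/71))*0 = (-78/7 - 56/71)*0 = -5930/497*0 = 0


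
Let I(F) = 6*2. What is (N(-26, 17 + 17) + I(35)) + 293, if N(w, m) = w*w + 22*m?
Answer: 1729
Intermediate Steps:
I(F) = 12
N(w, m) = w² + 22*m
(N(-26, 17 + 17) + I(35)) + 293 = (((-26)² + 22*(17 + 17)) + 12) + 293 = ((676 + 22*34) + 12) + 293 = ((676 + 748) + 12) + 293 = (1424 + 12) + 293 = 1436 + 293 = 1729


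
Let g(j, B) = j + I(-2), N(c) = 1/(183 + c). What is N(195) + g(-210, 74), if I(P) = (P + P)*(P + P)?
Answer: -73331/378 ≈ -194.00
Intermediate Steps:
I(P) = 4*P² (I(P) = (2*P)*(2*P) = 4*P²)
g(j, B) = 16 + j (g(j, B) = j + 4*(-2)² = j + 4*4 = j + 16 = 16 + j)
N(195) + g(-210, 74) = 1/(183 + 195) + (16 - 210) = 1/378 - 194 = -73331/378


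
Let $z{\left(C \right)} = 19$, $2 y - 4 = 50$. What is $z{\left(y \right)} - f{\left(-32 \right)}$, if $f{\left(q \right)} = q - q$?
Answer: $19$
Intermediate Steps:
$y = 27$ ($y = 2 + \frac{1}{2} \cdot 50 = 2 + 25 = 27$)
$f{\left(q \right)} = 0$
$z{\left(y \right)} - f{\left(-32 \right)} = 19 - 0 = 19 + 0 = 19$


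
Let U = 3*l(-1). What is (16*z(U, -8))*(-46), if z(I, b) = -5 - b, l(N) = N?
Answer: -2208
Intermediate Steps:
U = -3 (U = 3*(-1) = -3)
(16*z(U, -8))*(-46) = (16*(-5 - 1*(-8)))*(-46) = (16*(-5 + 8))*(-46) = (16*3)*(-46) = 48*(-46) = -2208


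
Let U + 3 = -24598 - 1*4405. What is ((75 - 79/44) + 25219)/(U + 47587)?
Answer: 1112857/817564 ≈ 1.3612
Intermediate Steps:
U = -29006 (U = -3 + (-24598 - 1*4405) = -3 + (-24598 - 4405) = -3 - 29003 = -29006)
((75 - 79/44) + 25219)/(U + 47587) = ((75 - 79/44) + 25219)/(-29006 + 47587) = ((75 + (1/44)*(-79)) + 25219)/18581 = ((75 - 79/44) + 25219)*(1/18581) = (3221/44 + 25219)*(1/18581) = (1112857/44)*(1/18581) = 1112857/817564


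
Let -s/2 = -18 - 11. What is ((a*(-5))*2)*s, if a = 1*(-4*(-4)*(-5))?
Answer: 46400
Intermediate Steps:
s = 58 (s = -2*(-18 - 11) = -2*(-29) = 58)
a = -80 (a = 1*(16*(-5)) = 1*(-80) = -80)
((a*(-5))*2)*s = (-80*(-5)*2)*58 = (400*2)*58 = 800*58 = 46400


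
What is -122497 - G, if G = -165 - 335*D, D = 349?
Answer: -5417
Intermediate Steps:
G = -117080 (G = -165 - 335*349 = -165 - 116915 = -117080)
-122497 - G = -122497 - 1*(-117080) = -122497 + 117080 = -5417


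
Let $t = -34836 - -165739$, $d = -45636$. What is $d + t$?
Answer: $85267$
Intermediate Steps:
$t = 130903$ ($t = -34836 + 165739 = 130903$)
$d + t = -45636 + 130903 = 85267$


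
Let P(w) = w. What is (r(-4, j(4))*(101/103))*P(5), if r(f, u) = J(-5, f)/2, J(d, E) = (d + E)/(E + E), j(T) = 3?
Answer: 4545/1648 ≈ 2.7579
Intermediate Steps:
J(d, E) = (E + d)/(2*E) (J(d, E) = (E + d)/((2*E)) = (E + d)*(1/(2*E)) = (E + d)/(2*E))
r(f, u) = (-5 + f)/(4*f) (r(f, u) = ((f - 5)/(2*f))/2 = ((-5 + f)/(2*f))*(½) = (-5 + f)/(4*f))
(r(-4, j(4))*(101/103))*P(5) = (((¼)*(-5 - 4)/(-4))*(101/103))*5 = (((¼)*(-¼)*(-9))*(101*(1/103)))*5 = ((9/16)*(101/103))*5 = (909/1648)*5 = 4545/1648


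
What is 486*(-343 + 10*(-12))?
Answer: -225018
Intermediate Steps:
486*(-343 + 10*(-12)) = 486*(-343 - 120) = 486*(-463) = -225018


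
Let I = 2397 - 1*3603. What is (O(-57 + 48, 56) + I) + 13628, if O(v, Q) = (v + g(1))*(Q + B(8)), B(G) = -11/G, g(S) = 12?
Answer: 100687/8 ≈ 12586.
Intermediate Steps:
I = -1206 (I = 2397 - 3603 = -1206)
O(v, Q) = (12 + v)*(-11/8 + Q) (O(v, Q) = (v + 12)*(Q - 11/8) = (12 + v)*(Q - 11*⅛) = (12 + v)*(Q - 11/8) = (12 + v)*(-11/8 + Q))
(O(-57 + 48, 56) + I) + 13628 = ((-33/2 + 12*56 - 11*(-57 + 48)/8 + 56*(-57 + 48)) - 1206) + 13628 = ((-33/2 + 672 - 11/8*(-9) + 56*(-9)) - 1206) + 13628 = ((-33/2 + 672 + 99/8 - 504) - 1206) + 13628 = (1311/8 - 1206) + 13628 = -8337/8 + 13628 = 100687/8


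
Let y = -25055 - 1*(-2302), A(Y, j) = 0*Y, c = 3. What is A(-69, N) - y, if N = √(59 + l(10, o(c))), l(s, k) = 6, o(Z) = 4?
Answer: 22753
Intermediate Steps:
N = √65 (N = √(59 + 6) = √65 ≈ 8.0623)
A(Y, j) = 0
y = -22753 (y = -25055 + 2302 = -22753)
A(-69, N) - y = 0 - 1*(-22753) = 0 + 22753 = 22753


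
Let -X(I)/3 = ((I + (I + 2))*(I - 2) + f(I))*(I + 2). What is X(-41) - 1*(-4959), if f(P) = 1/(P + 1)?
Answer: 16297443/40 ≈ 4.0744e+5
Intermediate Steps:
f(P) = 1/(1 + P)
X(I) = -3*(2 + I)*(1/(1 + I) + (-2 + I)*(2 + 2*I)) (X(I) = -3*((I + (I + 2))*(I - 2) + 1/(1 + I))*(I + 2) = -3*((I + (2 + I))*(-2 + I) + 1/(1 + I))*(2 + I) = -3*((2 + 2*I)*(-2 + I) + 1/(1 + I))*(2 + I) = -3*((-2 + I)*(2 + 2*I) + 1/(1 + I))*(2 + I) = -3*(1/(1 + I) + (-2 + I)*(2 + 2*I))*(2 + I) = -3*(2 + I)*(1/(1 + I) + (-2 + I)*(2 + 2*I)))
X(-41) - 1*(-4959) = 3*(6 - 4*(-41)³ - 2*(-41)⁴ + 6*(-41)² + 15*(-41))/(1 - 41) - 1*(-4959) = 3*(6 - 4*(-68921) - 2*2825761 + 6*1681 - 615)/(-40) + 4959 = 3*(-1/40)*(6 + 275684 - 5651522 + 10086 - 615) + 4959 = 3*(-1/40)*(-5366361) + 4959 = 16099083/40 + 4959 = 16297443/40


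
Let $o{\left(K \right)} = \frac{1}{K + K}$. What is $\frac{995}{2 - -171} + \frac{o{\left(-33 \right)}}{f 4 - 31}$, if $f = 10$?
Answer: $\frac{590857}{102762} \approx 5.7498$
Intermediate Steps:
$o{\left(K \right)} = \frac{1}{2 K}$
$\frac{995}{2 - -171} + \frac{o{\left(-33 \right)}}{f 4 - 31} = \frac{995}{2 - -171} + \frac{\frac{1}{2} \frac{1}{-33}}{10 \cdot 4 - 31} = \frac{995}{2 + 171} + \frac{\frac{1}{2} \left(- \frac{1}{33}\right)}{40 - 31} = \frac{995}{173} - \frac{1}{66 \cdot 9} = 995 \cdot \frac{1}{173} - \frac{1}{594} = \frac{995}{173} - \frac{1}{594} = \frac{590857}{102762}$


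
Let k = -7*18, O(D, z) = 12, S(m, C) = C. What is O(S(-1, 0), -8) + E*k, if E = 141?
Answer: -17754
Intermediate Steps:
k = -126
O(S(-1, 0), -8) + E*k = 12 + 141*(-126) = 12 - 17766 = -17754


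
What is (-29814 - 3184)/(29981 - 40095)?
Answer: 16499/5057 ≈ 3.2626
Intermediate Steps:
(-29814 - 3184)/(29981 - 40095) = -32998/(-10114) = -32998*(-1/10114) = 16499/5057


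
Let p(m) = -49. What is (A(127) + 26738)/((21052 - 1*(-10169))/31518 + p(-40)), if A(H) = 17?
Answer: -93696010/168129 ≈ -557.29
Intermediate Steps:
(A(127) + 26738)/((21052 - 1*(-10169))/31518 + p(-40)) = (17 + 26738)/((21052 - 1*(-10169))/31518 - 49) = 26755/((21052 + 10169)*(1/31518) - 49) = 26755/(31221*(1/31518) - 49) = 26755/(3469/3502 - 49) = 26755/(-168129/3502) = 26755*(-3502/168129) = -93696010/168129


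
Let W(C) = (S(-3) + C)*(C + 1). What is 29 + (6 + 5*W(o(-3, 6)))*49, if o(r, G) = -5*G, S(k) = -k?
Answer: 192158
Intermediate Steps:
W(C) = (1 + C)*(3 + C) (W(C) = (-1*(-3) + C)*(C + 1) = (3 + C)*(1 + C) = (1 + C)*(3 + C))
29 + (6 + 5*W(o(-3, 6)))*49 = 29 + (6 + 5*(3 + (-5*6)² + 4*(-5*6)))*49 = 29 + (6 + 5*(3 + (-30)² + 4*(-30)))*49 = 29 + (6 + 5*(3 + 900 - 120))*49 = 29 + (6 + 5*783)*49 = 29 + (6 + 3915)*49 = 29 + 3921*49 = 29 + 192129 = 192158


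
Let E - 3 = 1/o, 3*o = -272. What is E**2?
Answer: 660969/73984 ≈ 8.9339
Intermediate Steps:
o = -272/3 (o = (1/3)*(-272) = -272/3 ≈ -90.667)
E = 813/272 (E = 3 + 1/(-272/3) = 3 - 3/272 = 813/272 ≈ 2.9890)
E**2 = (813/272)**2 = 660969/73984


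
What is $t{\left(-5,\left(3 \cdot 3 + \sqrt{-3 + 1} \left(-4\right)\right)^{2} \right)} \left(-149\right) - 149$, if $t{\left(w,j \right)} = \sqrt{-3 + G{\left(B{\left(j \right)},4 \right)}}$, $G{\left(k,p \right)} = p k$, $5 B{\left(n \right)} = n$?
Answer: $-149 - \frac{149 \sqrt{905 - 1440 i \sqrt{2}}}{5} \approx -1328.6 + 766.59 i$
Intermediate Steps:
$B{\left(n \right)} = \frac{n}{5}$
$G{\left(k,p \right)} = k p$
$t{\left(w,j \right)} = \sqrt{-3 + \frac{4 j}{5}}$ ($t{\left(w,j \right)} = \sqrt{-3 + \frac{j}{5} \cdot 4} = \sqrt{-3 + \frac{4 j}{5}}$)
$t{\left(-5,\left(3 \cdot 3 + \sqrt{-3 + 1} \left(-4\right)\right)^{2} \right)} \left(-149\right) - 149 = \frac{\sqrt{-75 + 20 \left(3 \cdot 3 + \sqrt{-3 + 1} \left(-4\right)\right)^{2}}}{5} \left(-149\right) - 149 = \frac{\sqrt{-75 + 20 \left(9 + \sqrt{-2} \left(-4\right)\right)^{2}}}{5} \left(-149\right) - 149 = \frac{\sqrt{-75 + 20 \left(9 + i \sqrt{2} \left(-4\right)\right)^{2}}}{5} \left(-149\right) - 149 = \frac{\sqrt{-75 + 20 \left(9 - 4 i \sqrt{2}\right)^{2}}}{5} \left(-149\right) - 149 = - \frac{149 \sqrt{-75 + 20 \left(9 - 4 i \sqrt{2}\right)^{2}}}{5} - 149 = -149 - \frac{149 \sqrt{-75 + 20 \left(9 - 4 i \sqrt{2}\right)^{2}}}{5}$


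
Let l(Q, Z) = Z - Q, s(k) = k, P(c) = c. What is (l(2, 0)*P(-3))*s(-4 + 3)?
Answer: -6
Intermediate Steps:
(l(2, 0)*P(-3))*s(-4 + 3) = ((0 - 1*2)*(-3))*(-4 + 3) = ((0 - 2)*(-3))*(-1) = -2*(-3)*(-1) = 6*(-1) = -6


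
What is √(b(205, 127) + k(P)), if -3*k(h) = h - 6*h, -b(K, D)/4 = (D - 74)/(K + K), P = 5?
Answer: √2956305/615 ≈ 2.7958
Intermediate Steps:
b(K, D) = -2*(-74 + D)/K (b(K, D) = -4*(D - 74)/(K + K) = -4*(-74 + D)/(2*K) = -4*(-74 + D)*1/(2*K) = -2*(-74 + D)/K)
k(h) = 5*h/3 (k(h) = -(h - 6*h)/3 = -(-5)*h/3 = 5*h/3)
√(b(205, 127) + k(P)) = √(2*(74 - 1*127)/205 + (5/3)*5) = √(2*(1/205)*(74 - 127) + 25/3) = √(2*(1/205)*(-53) + 25/3) = √(-106/205 + 25/3) = √(4807/615) = √2956305/615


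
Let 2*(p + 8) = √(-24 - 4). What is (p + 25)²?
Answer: (17 + I*√7)² ≈ 282.0 + 89.956*I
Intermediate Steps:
p = -8 + I*√7 (p = -8 + √(-24 - 4)/2 = -8 + √(-28)/2 = -8 + (2*I*√7)/2 = -8 + I*√7 ≈ -8.0 + 2.6458*I)
(p + 25)² = ((-8 + I*√7) + 25)² = (17 + I*√7)²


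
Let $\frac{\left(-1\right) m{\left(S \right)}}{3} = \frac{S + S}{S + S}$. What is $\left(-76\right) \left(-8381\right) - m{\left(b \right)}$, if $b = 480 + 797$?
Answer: $636959$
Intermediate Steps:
$b = 1277$
$m{\left(S \right)} = -3$ ($m{\left(S \right)} = - 3 \frac{S + S}{S + S} = - 3 \frac{2 S}{2 S} = - 3 \cdot 2 S \frac{1}{2 S} = \left(-3\right) 1 = -3$)
$\left(-76\right) \left(-8381\right) - m{\left(b \right)} = \left(-76\right) \left(-8381\right) - -3 = 636956 + 3 = 636959$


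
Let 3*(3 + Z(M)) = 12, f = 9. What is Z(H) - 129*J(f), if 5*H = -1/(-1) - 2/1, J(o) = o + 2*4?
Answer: -2192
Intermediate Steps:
J(o) = 8 + o (J(o) = o + 8 = 8 + o)
H = -1/5 (H = (-1/(-1) - 2/1)/5 = (-1*(-1) - 2*1)/5 = (1 - 2)/5 = (1/5)*(-1) = -1/5 ≈ -0.20000)
Z(M) = 1 (Z(M) = -3 + (1/3)*12 = -3 + 4 = 1)
Z(H) - 129*J(f) = 1 - 129*(8 + 9) = 1 - 129*17 = 1 - 2193 = -2192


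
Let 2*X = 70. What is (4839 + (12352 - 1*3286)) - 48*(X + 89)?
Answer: 7953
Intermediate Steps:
X = 35 (X = (1/2)*70 = 35)
(4839 + (12352 - 1*3286)) - 48*(X + 89) = (4839 + (12352 - 1*3286)) - 48*(35 + 89) = (4839 + (12352 - 3286)) - 48*124 = (4839 + 9066) - 5952 = 13905 - 5952 = 7953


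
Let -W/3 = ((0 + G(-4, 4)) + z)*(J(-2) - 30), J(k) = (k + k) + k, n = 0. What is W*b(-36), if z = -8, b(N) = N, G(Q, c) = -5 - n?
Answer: 50544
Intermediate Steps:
G(Q, c) = -5 (G(Q, c) = -5 - 1*0 = -5 + 0 = -5)
J(k) = 3*k (J(k) = 2*k + k = 3*k)
W = -1404 (W = -3*((0 - 5) - 8)*(3*(-2) - 30) = -3*(-5 - 8)*(-6 - 30) = -(-39)*(-36) = -3*468 = -1404)
W*b(-36) = -1404*(-36) = 50544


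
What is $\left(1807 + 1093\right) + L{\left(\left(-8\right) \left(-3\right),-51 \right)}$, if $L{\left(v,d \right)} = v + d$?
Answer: $2873$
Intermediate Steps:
$L{\left(v,d \right)} = d + v$
$\left(1807 + 1093\right) + L{\left(\left(-8\right) \left(-3\right),-51 \right)} = \left(1807 + 1093\right) - 27 = 2900 + \left(-51 + 24\right) = 2900 - 27 = 2873$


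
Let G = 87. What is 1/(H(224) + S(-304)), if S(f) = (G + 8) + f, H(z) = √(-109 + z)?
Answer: -209/43566 - √115/43566 ≈ -0.0050435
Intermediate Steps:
S(f) = 95 + f (S(f) = (87 + 8) + f = 95 + f)
1/(H(224) + S(-304)) = 1/(√(-109 + 224) + (95 - 304)) = 1/(√115 - 209) = 1/(-209 + √115)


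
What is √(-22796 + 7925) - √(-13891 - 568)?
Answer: I*(√14871 - √14459) ≈ 1.7011*I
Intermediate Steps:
√(-22796 + 7925) - √(-13891 - 568) = √(-14871) - √(-14459) = I*√14871 - I*√14459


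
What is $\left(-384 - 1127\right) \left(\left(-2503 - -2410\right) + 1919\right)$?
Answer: $-2759086$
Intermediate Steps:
$\left(-384 - 1127\right) \left(\left(-2503 - -2410\right) + 1919\right) = - 1511 \left(\left(-2503 + 2410\right) + 1919\right) = - 1511 \left(-93 + 1919\right) = \left(-1511\right) 1826 = -2759086$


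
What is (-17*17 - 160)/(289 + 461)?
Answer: -449/750 ≈ -0.59867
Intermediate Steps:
(-17*17 - 160)/(289 + 461) = (-289 - 160)/750 = -449*1/750 = -449/750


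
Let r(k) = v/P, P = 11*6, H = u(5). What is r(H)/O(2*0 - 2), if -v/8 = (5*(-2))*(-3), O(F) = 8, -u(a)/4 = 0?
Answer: -5/11 ≈ -0.45455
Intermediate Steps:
u(a) = 0 (u(a) = -4*0 = 0)
H = 0
v = -240 (v = -8*5*(-2)*(-3) = -(-80)*(-3) = -8*30 = -240)
P = 66
r(k) = -40/11 (r(k) = -240/66 = -240*1/66 = -40/11)
r(H)/O(2*0 - 2) = -40/11/8 = -40/11*⅛ = -5/11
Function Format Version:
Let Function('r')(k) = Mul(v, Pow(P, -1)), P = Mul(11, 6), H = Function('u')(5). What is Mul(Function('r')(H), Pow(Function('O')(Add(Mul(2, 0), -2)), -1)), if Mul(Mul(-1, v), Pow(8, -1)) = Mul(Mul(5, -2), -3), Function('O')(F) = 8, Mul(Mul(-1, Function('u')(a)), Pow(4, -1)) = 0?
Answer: Rational(-5, 11) ≈ -0.45455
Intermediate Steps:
Function('u')(a) = 0 (Function('u')(a) = Mul(-4, 0) = 0)
H = 0
v = -240 (v = Mul(-8, Mul(Mul(5, -2), -3)) = Mul(-8, Mul(-10, -3)) = Mul(-8, 30) = -240)
P = 66
Function('r')(k) = Rational(-40, 11) (Function('r')(k) = Mul(-240, Pow(66, -1)) = Mul(-240, Rational(1, 66)) = Rational(-40, 11))
Mul(Function('r')(H), Pow(Function('O')(Add(Mul(2, 0), -2)), -1)) = Mul(Rational(-40, 11), Pow(8, -1)) = Mul(Rational(-40, 11), Rational(1, 8)) = Rational(-5, 11)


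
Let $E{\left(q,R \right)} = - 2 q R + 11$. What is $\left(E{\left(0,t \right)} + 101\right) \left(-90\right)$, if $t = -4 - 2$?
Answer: $-10080$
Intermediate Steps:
$t = -6$ ($t = -4 - 2 = -6$)
$E{\left(q,R \right)} = 11 - 2 R q$ ($E{\left(q,R \right)} = - 2 R q + 11 = 11 - 2 R q$)
$\left(E{\left(0,t \right)} + 101\right) \left(-90\right) = \left(\left(11 - \left(-12\right) 0\right) + 101\right) \left(-90\right) = \left(\left(11 + 0\right) + 101\right) \left(-90\right) = \left(11 + 101\right) \left(-90\right) = 112 \left(-90\right) = -10080$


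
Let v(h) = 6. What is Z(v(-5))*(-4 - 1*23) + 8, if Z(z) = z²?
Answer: -964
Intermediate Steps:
Z(v(-5))*(-4 - 1*23) + 8 = 6²*(-4 - 1*23) + 8 = 36*(-4 - 23) + 8 = 36*(-27) + 8 = -972 + 8 = -964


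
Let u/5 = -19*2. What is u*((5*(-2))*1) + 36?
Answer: 1936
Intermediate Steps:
u = -190 (u = 5*(-19*2) = 5*(-38) = -190)
u*((5*(-2))*1) + 36 = -190*5*(-2) + 36 = -(-1900) + 36 = -190*(-10) + 36 = 1900 + 36 = 1936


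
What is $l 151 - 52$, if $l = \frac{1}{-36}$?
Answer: $- \frac{2023}{36} \approx -56.194$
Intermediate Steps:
$l = - \frac{1}{36} \approx -0.027778$
$l 151 - 52 = \left(- \frac{1}{36}\right) 151 - 52 = - \frac{151}{36} - 52 = - \frac{2023}{36}$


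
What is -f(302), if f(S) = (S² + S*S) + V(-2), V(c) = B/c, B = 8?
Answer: -182404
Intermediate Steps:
V(c) = 8/c
f(S) = -4 + 2*S² (f(S) = (S² + S*S) + 8/(-2) = (S² + S²) + 8*(-½) = 2*S² - 4 = -4 + 2*S²)
-f(302) = -(-4 + 2*302²) = -(-4 + 2*91204) = -(-4 + 182408) = -1*182404 = -182404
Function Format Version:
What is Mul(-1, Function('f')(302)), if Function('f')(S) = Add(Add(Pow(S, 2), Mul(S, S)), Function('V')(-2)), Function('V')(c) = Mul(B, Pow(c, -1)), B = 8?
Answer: -182404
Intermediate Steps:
Function('V')(c) = Mul(8, Pow(c, -1))
Function('f')(S) = Add(-4, Mul(2, Pow(S, 2))) (Function('f')(S) = Add(Add(Pow(S, 2), Mul(S, S)), Mul(8, Pow(-2, -1))) = Add(Add(Pow(S, 2), Pow(S, 2)), Mul(8, Rational(-1, 2))) = Add(Mul(2, Pow(S, 2)), -4) = Add(-4, Mul(2, Pow(S, 2))))
Mul(-1, Function('f')(302)) = Mul(-1, Add(-4, Mul(2, Pow(302, 2)))) = Mul(-1, Add(-4, Mul(2, 91204))) = Mul(-1, Add(-4, 182408)) = Mul(-1, 182404) = -182404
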